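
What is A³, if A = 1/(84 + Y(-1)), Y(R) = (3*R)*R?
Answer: 1/658503 ≈ 1.5186e-6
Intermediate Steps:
Y(R) = 3*R²
A = 1/87 (A = 1/(84 + 3*(-1)²) = 1/(84 + 3*1) = 1/(84 + 3) = 1/87 ≈ 0.011494)
A³ = (1/87)³ = 1/658503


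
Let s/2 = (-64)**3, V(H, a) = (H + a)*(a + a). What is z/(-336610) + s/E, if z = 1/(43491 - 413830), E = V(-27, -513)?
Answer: -1633941071972837/1726663039252290 ≈ -0.94630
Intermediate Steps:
V(H, a) = 2*a*(H + a) (V(H, a) = (H + a)*(2*a) = 2*a*(H + a))
E = 554040 (E = 2*(-513)*(-27 - 513) = 2*(-513)*(-540) = 554040)
z = -1/370339 (z = 1/(-370339) = -1/370339 ≈ -2.7002e-6)
s = -524288 (s = 2*(-64)**3 = 2*(-262144) = -524288)
z/(-336610) + s/E = -1/370339/(-336610) - 524288/554040 = -1/370339*(-1/336610) - 524288*1/554040 = 1/124659810790 - 65536/69255 = -1633941071972837/1726663039252290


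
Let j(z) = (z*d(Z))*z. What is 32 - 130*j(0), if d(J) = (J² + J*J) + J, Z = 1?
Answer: 32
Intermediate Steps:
d(J) = J + 2*J² (d(J) = (J² + J²) + J = 2*J² + J = J + 2*J²)
j(z) = 3*z² (j(z) = (z*(1*(1 + 2*1)))*z = (z*(1*(1 + 2)))*z = (z*(1*3))*z = (z*3)*z = (3*z)*z = 3*z²)
32 - 130*j(0) = 32 - 390*0² = 32 - 390*0 = 32 - 130*0 = 32 + 0 = 32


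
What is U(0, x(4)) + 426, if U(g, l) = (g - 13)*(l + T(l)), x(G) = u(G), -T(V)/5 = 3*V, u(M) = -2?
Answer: 62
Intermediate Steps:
T(V) = -15*V
x(G) = -2
U(g, l) = -14*l*(-13 + g) (U(g, l) = (g - 13)*(l - 15*l) = (-13 + g)*(-14*l) = -14*l*(-13 + g))
U(0, x(4)) + 426 = 14*(-2)*(13 - 1*0) + 426 = 14*(-2)*(13 + 0) + 426 = 14*(-2)*13 + 426 = -364 + 426 = 62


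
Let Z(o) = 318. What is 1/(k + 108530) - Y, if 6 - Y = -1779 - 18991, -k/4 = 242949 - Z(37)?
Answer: -17908787345/861994 ≈ -20776.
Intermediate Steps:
k = -970524 (k = -4*(242949 - 1*318) = -4*(242949 - 318) = -4*242631 = -970524)
Y = 20776 (Y = 6 - (-1779 - 18991) = 6 - 1*(-20770) = 6 + 20770 = 20776)
1/(k + 108530) - Y = 1/(-970524 + 108530) - 1*20776 = 1/(-861994) - 20776 = -1/861994 - 20776 = -17908787345/861994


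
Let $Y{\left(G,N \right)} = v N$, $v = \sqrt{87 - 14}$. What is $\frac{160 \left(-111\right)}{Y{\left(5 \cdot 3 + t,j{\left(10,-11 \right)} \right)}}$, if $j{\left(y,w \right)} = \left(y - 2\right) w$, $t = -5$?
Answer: $\frac{2220 \sqrt{73}}{803} \approx 23.621$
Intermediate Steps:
$j{\left(y,w \right)} = w \left(-2 + y\right)$ ($j{\left(y,w \right)} = \left(-2 + y\right) w = w \left(-2 + y\right)$)
$v = \sqrt{73} \approx 8.544$
$Y{\left(G,N \right)} = N \sqrt{73}$ ($Y{\left(G,N \right)} = \sqrt{73} N = N \sqrt{73}$)
$\frac{160 \left(-111\right)}{Y{\left(5 \cdot 3 + t,j{\left(10,-11 \right)} \right)}} = \frac{160 \left(-111\right)}{- 11 \left(-2 + 10\right) \sqrt{73}} = - \frac{17760}{\left(-11\right) 8 \sqrt{73}} = - \frac{17760}{\left(-88\right) \sqrt{73}} = - 17760 \left(- \frac{\sqrt{73}}{6424}\right) = \frac{2220 \sqrt{73}}{803}$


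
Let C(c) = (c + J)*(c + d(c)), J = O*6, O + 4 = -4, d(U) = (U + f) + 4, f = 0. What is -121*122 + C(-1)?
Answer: -14860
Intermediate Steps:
d(U) = 4 + U (d(U) = (U + 0) + 4 = U + 4 = 4 + U)
O = -8 (O = -4 - 4 = -8)
J = -48 (J = -8*6 = -48)
C(c) = (-48 + c)*(4 + 2*c) (C(c) = (c - 48)*(c + (4 + c)) = (-48 + c)*(4 + 2*c))
-121*122 + C(-1) = -121*122 + (-192 - 92*(-1) + 2*(-1)²) = -14762 + (-192 + 92 + 2*1) = -14762 + (-192 + 92 + 2) = -14762 - 98 = -14860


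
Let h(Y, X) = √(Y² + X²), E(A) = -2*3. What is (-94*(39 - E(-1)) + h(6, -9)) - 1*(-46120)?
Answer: 41890 + 3*√13 ≈ 41901.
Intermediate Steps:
E(A) = -6
h(Y, X) = √(X² + Y²)
(-94*(39 - E(-1)) + h(6, -9)) - 1*(-46120) = (-94*(39 - 1*(-6)) + √((-9)² + 6²)) - 1*(-46120) = (-94*(39 + 6) + √(81 + 36)) + 46120 = (-94*45 + √117) + 46120 = (-4230 + 3*√13) + 46120 = 41890 + 3*√13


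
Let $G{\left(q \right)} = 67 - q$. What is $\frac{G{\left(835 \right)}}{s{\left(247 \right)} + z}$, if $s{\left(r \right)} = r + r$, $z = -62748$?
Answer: $\frac{384}{31127} \approx 0.012337$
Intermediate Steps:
$s{\left(r \right)} = 2 r$
$\frac{G{\left(835 \right)}}{s{\left(247 \right)} + z} = \frac{67 - 835}{2 \cdot 247 - 62748} = \frac{67 - 835}{494 - 62748} = - \frac{768}{-62254} = \left(-768\right) \left(- \frac{1}{62254}\right) = \frac{384}{31127}$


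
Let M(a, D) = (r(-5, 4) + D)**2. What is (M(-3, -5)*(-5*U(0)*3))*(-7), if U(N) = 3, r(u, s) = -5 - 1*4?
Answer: 61740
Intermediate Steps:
r(u, s) = -9 (r(u, s) = -5 - 4 = -9)
M(a, D) = (-9 + D)**2
(M(-3, -5)*(-5*U(0)*3))*(-7) = ((-9 - 5)**2*(-5*3*3))*(-7) = ((-14)**2*(-15*3))*(-7) = (196*(-45))*(-7) = -8820*(-7) = 61740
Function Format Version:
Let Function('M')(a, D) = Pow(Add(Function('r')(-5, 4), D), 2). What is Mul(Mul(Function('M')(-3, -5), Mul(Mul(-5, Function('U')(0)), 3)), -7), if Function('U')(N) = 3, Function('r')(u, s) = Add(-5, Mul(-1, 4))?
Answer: 61740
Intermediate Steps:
Function('r')(u, s) = -9 (Function('r')(u, s) = Add(-5, -4) = -9)
Function('M')(a, D) = Pow(Add(-9, D), 2)
Mul(Mul(Function('M')(-3, -5), Mul(Mul(-5, Function('U')(0)), 3)), -7) = Mul(Mul(Pow(Add(-9, -5), 2), Mul(Mul(-5, 3), 3)), -7) = Mul(Mul(Pow(-14, 2), Mul(-15, 3)), -7) = Mul(Mul(196, -45), -7) = Mul(-8820, -7) = 61740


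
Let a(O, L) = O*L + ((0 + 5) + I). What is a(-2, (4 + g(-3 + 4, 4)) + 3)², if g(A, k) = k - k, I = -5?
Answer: 196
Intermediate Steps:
g(A, k) = 0
a(O, L) = L*O (a(O, L) = O*L + ((0 + 5) - 5) = L*O + (5 - 5) = L*O + 0 = L*O)
a(-2, (4 + g(-3 + 4, 4)) + 3)² = (((4 + 0) + 3)*(-2))² = ((4 + 3)*(-2))² = (7*(-2))² = (-14)² = 196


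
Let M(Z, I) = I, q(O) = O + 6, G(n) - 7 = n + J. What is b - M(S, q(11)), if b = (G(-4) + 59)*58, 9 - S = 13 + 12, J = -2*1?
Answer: 3463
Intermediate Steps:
J = -2
G(n) = 5 + n (G(n) = 7 + (n - 2) = 7 + (-2 + n) = 5 + n)
q(O) = 6 + O
S = -16 (S = 9 - (13 + 12) = 9 - 1*25 = 9 - 25 = -16)
b = 3480 (b = ((5 - 4) + 59)*58 = (1 + 59)*58 = 60*58 = 3480)
b - M(S, q(11)) = 3480 - (6 + 11) = 3480 - 1*17 = 3480 - 17 = 3463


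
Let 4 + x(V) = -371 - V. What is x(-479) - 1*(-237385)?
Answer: 237489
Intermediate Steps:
x(V) = -375 - V (x(V) = -4 + (-371 - V) = -375 - V)
x(-479) - 1*(-237385) = (-375 - 1*(-479)) - 1*(-237385) = (-375 + 479) + 237385 = 104 + 237385 = 237489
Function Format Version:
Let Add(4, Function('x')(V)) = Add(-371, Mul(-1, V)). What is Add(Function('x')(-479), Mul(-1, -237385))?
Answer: 237489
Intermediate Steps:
Function('x')(V) = Add(-375, Mul(-1, V)) (Function('x')(V) = Add(-4, Add(-371, Mul(-1, V))) = Add(-375, Mul(-1, V)))
Add(Function('x')(-479), Mul(-1, -237385)) = Add(Add(-375, Mul(-1, -479)), Mul(-1, -237385)) = Add(Add(-375, 479), 237385) = Add(104, 237385) = 237489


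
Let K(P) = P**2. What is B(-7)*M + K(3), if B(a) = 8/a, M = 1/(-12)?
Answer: 191/21 ≈ 9.0952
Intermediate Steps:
M = -1/12 ≈ -0.083333
B(-7)*M + K(3) = (8/(-7))*(-1/12) + 3**2 = (8*(-1/7))*(-1/12) + 9 = -8/7*(-1/12) + 9 = 2/21 + 9 = 191/21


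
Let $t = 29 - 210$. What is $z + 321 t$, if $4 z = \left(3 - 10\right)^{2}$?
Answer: $- \frac{232355}{4} \approx -58089.0$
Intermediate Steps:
$z = \frac{49}{4}$ ($z = \frac{\left(3 - 10\right)^{2}}{4} = \frac{\left(-7\right)^{2}}{4} = \frac{1}{4} \cdot 49 = \frac{49}{4} \approx 12.25$)
$t = -181$ ($t = 29 - 210 = -181$)
$z + 321 t = \frac{49}{4} + 321 \left(-181\right) = \frac{49}{4} - 58101 = - \frac{232355}{4}$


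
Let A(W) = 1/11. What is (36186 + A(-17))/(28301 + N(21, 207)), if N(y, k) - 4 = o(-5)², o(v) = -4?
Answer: 398047/311531 ≈ 1.2777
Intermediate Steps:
A(W) = 1/11
N(y, k) = 20 (N(y, k) = 4 + (-4)² = 4 + 16 = 20)
(36186 + A(-17))/(28301 + N(21, 207)) = (36186 + 1/11)/(28301 + 20) = (398047/11)/28321 = (398047/11)*(1/28321) = 398047/311531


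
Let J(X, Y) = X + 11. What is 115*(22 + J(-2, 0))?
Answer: 3565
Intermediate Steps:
J(X, Y) = 11 + X
115*(22 + J(-2, 0)) = 115*(22 + (11 - 2)) = 115*(22 + 9) = 115*31 = 3565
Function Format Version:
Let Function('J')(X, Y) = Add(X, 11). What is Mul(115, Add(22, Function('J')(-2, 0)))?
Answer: 3565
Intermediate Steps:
Function('J')(X, Y) = Add(11, X)
Mul(115, Add(22, Function('J')(-2, 0))) = Mul(115, Add(22, Add(11, -2))) = Mul(115, Add(22, 9)) = Mul(115, 31) = 3565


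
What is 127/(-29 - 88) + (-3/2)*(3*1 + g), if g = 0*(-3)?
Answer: -1307/234 ≈ -5.5855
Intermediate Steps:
g = 0
127/(-29 - 88) + (-3/2)*(3*1 + g) = 127/(-29 - 88) + (-3/2)*(3*1 + 0) = 127/(-117) + (-3*½)*(3 + 0) = -1/117*127 - 3/2*3 = -127/117 - 9/2 = -1307/234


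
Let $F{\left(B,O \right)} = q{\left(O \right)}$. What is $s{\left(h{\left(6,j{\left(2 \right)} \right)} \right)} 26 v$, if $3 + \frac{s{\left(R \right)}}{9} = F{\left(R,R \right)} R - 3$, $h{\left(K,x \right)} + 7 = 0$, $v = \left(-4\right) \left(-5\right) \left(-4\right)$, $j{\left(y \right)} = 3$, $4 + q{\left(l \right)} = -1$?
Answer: $-542880$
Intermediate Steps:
$q{\left(l \right)} = -5$ ($q{\left(l \right)} = -4 - 1 = -5$)
$F{\left(B,O \right)} = -5$
$v = -80$ ($v = 20 \left(-4\right) = -80$)
$h{\left(K,x \right)} = -7$ ($h{\left(K,x \right)} = -7 + 0 = -7$)
$s{\left(R \right)} = -54 - 45 R$ ($s{\left(R \right)} = -27 + 9 \left(- 5 R - 3\right) = -27 + 9 \left(-3 - 5 R\right) = -27 - \left(27 + 45 R\right) = -54 - 45 R$)
$s{\left(h{\left(6,j{\left(2 \right)} \right)} \right)} 26 v = \left(-54 - -315\right) 26 \left(-80\right) = \left(-54 + 315\right) 26 \left(-80\right) = 261 \cdot 26 \left(-80\right) = 6786 \left(-80\right) = -542880$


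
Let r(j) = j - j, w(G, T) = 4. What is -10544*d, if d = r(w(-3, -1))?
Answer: 0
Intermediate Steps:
r(j) = 0
d = 0
-10544*d = -10544*0 = 0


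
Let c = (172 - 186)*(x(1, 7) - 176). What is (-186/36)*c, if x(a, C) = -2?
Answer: -38626/3 ≈ -12875.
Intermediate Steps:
c = 2492 (c = (172 - 186)*(-2 - 176) = -14*(-178) = 2492)
(-186/36)*c = -186/36*2492 = -186*1/36*2492 = -31/6*2492 = -38626/3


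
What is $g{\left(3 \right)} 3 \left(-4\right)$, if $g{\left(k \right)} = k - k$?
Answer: $0$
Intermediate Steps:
$g{\left(k \right)} = 0$
$g{\left(3 \right)} 3 \left(-4\right) = 0 \cdot 3 \left(-4\right) = 0 \left(-4\right) = 0$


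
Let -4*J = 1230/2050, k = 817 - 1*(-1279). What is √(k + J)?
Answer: √209585/10 ≈ 45.780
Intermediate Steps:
k = 2096 (k = 817 + 1279 = 2096)
J = -3/20 (J = -615/(2*2050) = -¼*⅗ = -3/20 ≈ -0.15000)
√(k + J) = √(2096 - 3/20) = √(41917/20) = √209585/10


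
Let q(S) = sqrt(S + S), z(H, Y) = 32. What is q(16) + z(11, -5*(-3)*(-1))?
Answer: 32 + 4*sqrt(2) ≈ 37.657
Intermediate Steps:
q(S) = sqrt(2)*sqrt(S) (q(S) = sqrt(2*S) = sqrt(2)*sqrt(S))
q(16) + z(11, -5*(-3)*(-1)) = sqrt(2)*sqrt(16) + 32 = sqrt(2)*4 + 32 = 4*sqrt(2) + 32 = 32 + 4*sqrt(2)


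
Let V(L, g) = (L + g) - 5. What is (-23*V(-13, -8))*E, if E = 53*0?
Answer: 0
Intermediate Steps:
E = 0
V(L, g) = -5 + L + g
(-23*V(-13, -8))*E = -23*(-5 - 13 - 8)*0 = -23*(-26)*0 = 598*0 = 0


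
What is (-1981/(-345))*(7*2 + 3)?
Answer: 33677/345 ≈ 97.615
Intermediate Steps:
(-1981/(-345))*(7*2 + 3) = (-1981*(-1/345))*(14 + 3) = (1981/345)*17 = 33677/345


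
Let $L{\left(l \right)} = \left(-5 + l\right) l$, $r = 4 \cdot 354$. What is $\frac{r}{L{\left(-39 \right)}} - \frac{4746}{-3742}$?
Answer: $\frac{560117}{267553} \approx 2.0935$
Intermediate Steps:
$r = 1416$
$L{\left(l \right)} = l \left(-5 + l\right)$
$\frac{r}{L{\left(-39 \right)}} - \frac{4746}{-3742} = \frac{1416}{\left(-39\right) \left(-5 - 39\right)} - \frac{4746}{-3742} = \frac{1416}{\left(-39\right) \left(-44\right)} - - \frac{2373}{1871} = \frac{1416}{1716} + \frac{2373}{1871} = 1416 \cdot \frac{1}{1716} + \frac{2373}{1871} = \frac{118}{143} + \frac{2373}{1871} = \frac{560117}{267553}$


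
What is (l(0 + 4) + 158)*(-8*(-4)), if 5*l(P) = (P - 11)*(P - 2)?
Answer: 24832/5 ≈ 4966.4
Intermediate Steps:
l(P) = (-11 + P)*(-2 + P)/5 (l(P) = ((P - 11)*(P - 2))/5 = ((-11 + P)*(-2 + P))/5 = (-11 + P)*(-2 + P)/5)
(l(0 + 4) + 158)*(-8*(-4)) = ((22/5 - 13*(0 + 4)/5 + (0 + 4)²/5) + 158)*(-8*(-4)) = ((22/5 - 13/5*4 + (⅕)*4²) + 158)*32 = ((22/5 - 52/5 + (⅕)*16) + 158)*32 = ((22/5 - 52/5 + 16/5) + 158)*32 = (-14/5 + 158)*32 = (776/5)*32 = 24832/5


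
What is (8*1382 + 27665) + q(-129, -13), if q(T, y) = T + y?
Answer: 38579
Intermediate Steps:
(8*1382 + 27665) + q(-129, -13) = (8*1382 + 27665) + (-129 - 13) = (11056 + 27665) - 142 = 38721 - 142 = 38579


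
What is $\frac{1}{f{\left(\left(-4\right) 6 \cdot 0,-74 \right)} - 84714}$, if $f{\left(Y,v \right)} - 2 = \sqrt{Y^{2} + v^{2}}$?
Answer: $- \frac{1}{84638} \approx -1.1815 \cdot 10^{-5}$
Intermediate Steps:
$f{\left(Y,v \right)} = 2 + \sqrt{Y^{2} + v^{2}}$
$\frac{1}{f{\left(\left(-4\right) 6 \cdot 0,-74 \right)} - 84714} = \frac{1}{\left(2 + \sqrt{\left(\left(-4\right) 6 \cdot 0\right)^{2} + \left(-74\right)^{2}}\right) - 84714} = \frac{1}{\left(2 + \sqrt{\left(\left(-24\right) 0\right)^{2} + 5476}\right) - 84714} = \frac{1}{\left(2 + \sqrt{0^{2} + 5476}\right) - 84714} = \frac{1}{\left(2 + \sqrt{0 + 5476}\right) - 84714} = \frac{1}{\left(2 + \sqrt{5476}\right) - 84714} = \frac{1}{\left(2 + 74\right) - 84714} = \frac{1}{76 - 84714} = \frac{1}{-84638} = - \frac{1}{84638}$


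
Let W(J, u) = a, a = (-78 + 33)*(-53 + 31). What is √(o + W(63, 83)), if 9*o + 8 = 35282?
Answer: 2*√11046/3 ≈ 70.067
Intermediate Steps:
o = 11758/3 (o = -8/9 + (⅑)*35282 = -8/9 + 35282/9 = 11758/3 ≈ 3919.3)
a = 990 (a = -45*(-22) = 990)
W(J, u) = 990
√(o + W(63, 83)) = √(11758/3 + 990) = √(14728/3) = 2*√11046/3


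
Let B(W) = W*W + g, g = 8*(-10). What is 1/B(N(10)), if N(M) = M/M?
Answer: -1/79 ≈ -0.012658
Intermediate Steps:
g = -80
N(M) = 1
B(W) = -80 + W² (B(W) = W*W - 80 = W² - 80 = -80 + W²)
1/B(N(10)) = 1/(-80 + 1²) = 1/(-80 + 1) = 1/(-79) = -1/79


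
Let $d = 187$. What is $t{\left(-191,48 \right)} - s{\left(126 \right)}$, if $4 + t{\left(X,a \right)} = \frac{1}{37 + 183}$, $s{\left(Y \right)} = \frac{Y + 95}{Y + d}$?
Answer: $- \frac{323747}{68860} \approx -4.7015$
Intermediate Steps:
$s{\left(Y \right)} = \frac{95 + Y}{187 + Y}$ ($s{\left(Y \right)} = \frac{Y + 95}{Y + 187} = \frac{95 + Y}{187 + Y}$)
$t{\left(X,a \right)} = - \frac{879}{220}$ ($t{\left(X,a \right)} = -4 + \frac{1}{37 + 183} = -4 + \frac{1}{220} = - \frac{879}{220}$)
$t{\left(-191,48 \right)} - s{\left(126 \right)} = - \frac{879}{220} - \frac{95 + 126}{187 + 126} = - \frac{879}{220} - \frac{1}{313} \cdot 221 = - \frac{879}{220} - \frac{221}{313} = - \frac{323747}{68860}$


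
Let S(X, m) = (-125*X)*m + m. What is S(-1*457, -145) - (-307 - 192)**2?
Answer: -8532271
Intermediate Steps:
S(X, m) = m - 125*X*m (S(X, m) = -125*X*m + m = m - 125*X*m)
S(-1*457, -145) - (-307 - 192)**2 = -145*(1 - (-125)*457) - (-307 - 192)**2 = -145*(1 - 125*(-457)) - 1*(-499)**2 = -145*(1 + 57125) - 1*249001 = -145*57126 - 249001 = -8283270 - 249001 = -8532271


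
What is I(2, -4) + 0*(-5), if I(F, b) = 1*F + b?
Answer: -2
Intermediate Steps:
I(F, b) = F + b
I(2, -4) + 0*(-5) = (2 - 4) + 0*(-5) = -2 + 0 = -2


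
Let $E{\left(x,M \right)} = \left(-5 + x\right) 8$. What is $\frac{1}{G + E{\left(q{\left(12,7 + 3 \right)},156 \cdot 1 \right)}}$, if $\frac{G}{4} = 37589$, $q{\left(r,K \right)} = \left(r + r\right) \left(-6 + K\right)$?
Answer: $\frac{1}{151084} \approx 6.6188 \cdot 10^{-6}$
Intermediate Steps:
$q{\left(r,K \right)} = 2 r \left(-6 + K\right)$
$E{\left(x,M \right)} = -40 + 8 x$
$G = 150356$ ($G = 4 \cdot 37589 = 150356$)
$\frac{1}{G + E{\left(q{\left(12,7 + 3 \right)},156 \cdot 1 \right)}} = \frac{1}{150356 - \left(40 - 8 \cdot 2 \cdot 12 \left(-6 + \left(7 + 3\right)\right)\right)} = \frac{1}{150356 - \left(40 - 8 \cdot 2 \cdot 12 \left(-6 + 10\right)\right)} = \frac{1}{150356 - \left(40 - 8 \cdot 2 \cdot 12 \cdot 4\right)} = \frac{1}{150356 + \left(-40 + 8 \cdot 96\right)} = \frac{1}{150356 + \left(-40 + 768\right)} = \frac{1}{150356 + 728} = \frac{1}{151084}$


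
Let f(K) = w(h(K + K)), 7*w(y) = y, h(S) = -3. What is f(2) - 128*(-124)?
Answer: 111101/7 ≈ 15872.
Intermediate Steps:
w(y) = y/7
f(K) = -3/7 (f(K) = (⅐)*(-3) = -3/7)
f(2) - 128*(-124) = -3/7 - 128*(-124) = -3/7 + 15872 = 111101/7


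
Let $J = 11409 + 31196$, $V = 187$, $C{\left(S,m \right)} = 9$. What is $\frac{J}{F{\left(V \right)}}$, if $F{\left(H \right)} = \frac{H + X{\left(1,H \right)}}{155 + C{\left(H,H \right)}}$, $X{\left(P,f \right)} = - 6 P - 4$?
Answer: $\frac{6987220}{177} \approx 39476.0$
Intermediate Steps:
$J = 42605$
$X{\left(P,f \right)} = -4 - 6 P$
$F{\left(H \right)} = - \frac{5}{82} + \frac{H}{164}$ ($F{\left(H \right)} = \frac{H - 10}{155 + 9} = \frac{H - 10}{164} = \left(H - 10\right) \frac{1}{164} = \left(-10 + H\right) \frac{1}{164} = - \frac{5}{82} + \frac{H}{164}$)
$\frac{J}{F{\left(V \right)}} = \frac{42605}{- \frac{5}{82} + \frac{1}{164} \cdot 187} = \frac{42605}{- \frac{5}{82} + \frac{187}{164}} = \frac{42605}{\frac{177}{164}} = 42605 \cdot \frac{164}{177} = \frac{6987220}{177}$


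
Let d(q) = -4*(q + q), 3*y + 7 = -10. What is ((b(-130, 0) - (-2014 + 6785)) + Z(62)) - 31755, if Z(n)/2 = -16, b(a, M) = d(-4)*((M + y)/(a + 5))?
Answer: -13708706/375 ≈ -36557.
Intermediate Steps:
y = -17/3 (y = -7/3 + (⅓)*(-10) = -7/3 - 10/3 = -17/3 ≈ -5.6667)
d(q) = -8*q
b(a, M) = 32*(-17/3 + M)/(5 + a) (b(a, M) = (-8*(-4))*((M - 17/3)/(a + 5)) = 32*((-17/3 + M)/(5 + a)) = 32*(-17/3 + M)/(5 + a))
Z(n) = -32 (Z(n) = 2*(-16) = -32)
((b(-130, 0) - (-2014 + 6785)) + Z(62)) - 31755 = ((32*(-17 + 3*0)/(3*(5 - 130)) - (-2014 + 6785)) - 32) - 31755 = (((32/3)*(-17 + 0)/(-125) - 1*4771) - 32) - 31755 = (((32/3)*(-1/125)*(-17) - 4771) - 32) - 31755 = ((544/375 - 4771) - 32) - 31755 = (-1788581/375 - 32) - 31755 = -1800581/375 - 31755 = -13708706/375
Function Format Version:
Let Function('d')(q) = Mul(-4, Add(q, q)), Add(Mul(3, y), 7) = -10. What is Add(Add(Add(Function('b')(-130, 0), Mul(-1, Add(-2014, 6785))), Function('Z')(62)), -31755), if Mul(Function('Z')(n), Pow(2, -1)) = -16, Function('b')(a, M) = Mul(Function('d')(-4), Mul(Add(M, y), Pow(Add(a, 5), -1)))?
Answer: Rational(-13708706, 375) ≈ -36557.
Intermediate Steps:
y = Rational(-17, 3) (y = Add(Rational(-7, 3), Mul(Rational(1, 3), -10)) = Add(Rational(-7, 3), Rational(-10, 3)) = Rational(-17, 3) ≈ -5.6667)
Function('d')(q) = Mul(-8, q) (Function('d')(q) = Mul(-4, Mul(2, q)) = Mul(-8, q))
Function('b')(a, M) = Mul(32, Pow(Add(5, a), -1), Add(Rational(-17, 3), M)) (Function('b')(a, M) = Mul(Mul(-8, -4), Mul(Add(M, Rational(-17, 3)), Pow(Add(a, 5), -1))) = Mul(32, Mul(Add(Rational(-17, 3), M), Pow(Add(5, a), -1))) = Mul(32, Mul(Pow(Add(5, a), -1), Add(Rational(-17, 3), M))) = Mul(32, Pow(Add(5, a), -1), Add(Rational(-17, 3), M)))
Function('Z')(n) = -32 (Function('Z')(n) = Mul(2, -16) = -32)
Add(Add(Add(Function('b')(-130, 0), Mul(-1, Add(-2014, 6785))), Function('Z')(62)), -31755) = Add(Add(Add(Mul(Rational(32, 3), Pow(Add(5, -130), -1), Add(-17, Mul(3, 0))), Mul(-1, Add(-2014, 6785))), -32), -31755) = Add(Add(Add(Mul(Rational(32, 3), Pow(-125, -1), Add(-17, 0)), Mul(-1, 4771)), -32), -31755) = Add(Add(Add(Mul(Rational(32, 3), Rational(-1, 125), -17), -4771), -32), -31755) = Add(Add(Add(Rational(544, 375), -4771), -32), -31755) = Add(Add(Rational(-1788581, 375), -32), -31755) = Add(Rational(-1800581, 375), -31755) = Rational(-13708706, 375)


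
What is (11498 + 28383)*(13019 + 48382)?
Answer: 2448733281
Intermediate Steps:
(11498 + 28383)*(13019 + 48382) = 39881*61401 = 2448733281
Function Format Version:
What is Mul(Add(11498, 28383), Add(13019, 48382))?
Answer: 2448733281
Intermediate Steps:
Mul(Add(11498, 28383), Add(13019, 48382)) = Mul(39881, 61401) = 2448733281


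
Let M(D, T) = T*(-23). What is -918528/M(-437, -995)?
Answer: -39936/995 ≈ -40.137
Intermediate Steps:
M(D, T) = -23*T
-918528/M(-437, -995) = -918528/((-23*(-995))) = -918528/22885 = -918528*1/22885 = -39936/995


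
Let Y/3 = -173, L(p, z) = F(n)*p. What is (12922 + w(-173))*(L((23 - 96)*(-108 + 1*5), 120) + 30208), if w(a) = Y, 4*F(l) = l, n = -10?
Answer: 283048863/2 ≈ 1.4152e+8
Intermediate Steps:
F(l) = l/4
L(p, z) = -5*p/2 (L(p, z) = ((¼)*(-10))*p = -5*p/2)
Y = -519 (Y = 3*(-173) = -519)
w(a) = -519
(12922 + w(-173))*(L((23 - 96)*(-108 + 1*5), 120) + 30208) = (12922 - 519)*(-5*(23 - 96)*(-108 + 1*5)/2 + 30208) = 12403*(-(-365)*(-108 + 5)/2 + 30208) = 12403*(-(-365)*(-103)/2 + 30208) = 12403*(-5/2*7519 + 30208) = 12403*(-37595/2 + 30208) = 12403*(22821/2) = 283048863/2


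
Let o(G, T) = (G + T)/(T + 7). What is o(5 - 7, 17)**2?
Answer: 25/64 ≈ 0.39063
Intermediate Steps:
o(G, T) = (G + T)/(7 + T)
o(5 - 7, 17)**2 = (((5 - 7) + 17)/(7 + 17))**2 = ((-2 + 17)/24)**2 = ((1/24)*15)**2 = (5/8)**2 = 25/64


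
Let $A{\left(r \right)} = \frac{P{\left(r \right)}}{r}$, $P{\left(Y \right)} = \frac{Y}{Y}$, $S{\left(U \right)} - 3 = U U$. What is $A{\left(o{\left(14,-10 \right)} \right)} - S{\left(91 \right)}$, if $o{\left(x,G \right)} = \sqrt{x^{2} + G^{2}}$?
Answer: $-8284 + \frac{\sqrt{74}}{148} \approx -8283.9$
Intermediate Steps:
$o{\left(x,G \right)} = \sqrt{G^{2} + x^{2}}$
$S{\left(U \right)} = 3 + U^{2}$ ($S{\left(U \right)} = 3 + U U = 3 + U^{2}$)
$P{\left(Y \right)} = 1$
$A{\left(r \right)} = \frac{1}{r}$ ($A{\left(r \right)} = 1 \frac{1}{r} = \frac{1}{r}$)
$A{\left(o{\left(14,-10 \right)} \right)} - S{\left(91 \right)} = \frac{1}{\sqrt{\left(-10\right)^{2} + 14^{2}}} - \left(3 + 91^{2}\right) = \frac{1}{\sqrt{100 + 196}} - \left(3 + 8281\right) = \frac{1}{\sqrt{296}} - 8284 = \frac{1}{2 \sqrt{74}} - 8284 = \frac{\sqrt{74}}{148} - 8284 = -8284 + \frac{\sqrt{74}}{148}$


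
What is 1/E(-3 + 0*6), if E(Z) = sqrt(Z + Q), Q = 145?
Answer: sqrt(142)/142 ≈ 0.083918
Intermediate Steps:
E(Z) = sqrt(145 + Z) (E(Z) = sqrt(Z + 145) = sqrt(145 + Z))
1/E(-3 + 0*6) = 1/(sqrt(145 + (-3 + 0*6))) = 1/(sqrt(145 + (-3 + 0))) = 1/(sqrt(145 - 3)) = 1/(sqrt(142)) = sqrt(142)/142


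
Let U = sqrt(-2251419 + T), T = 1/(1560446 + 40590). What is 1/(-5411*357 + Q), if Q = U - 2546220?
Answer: -7169354353092/32103992421968132207 - 2*I*sqrt(1442774740176551497)/32103992421968132207 ≈ -2.2332e-7 - 7.4829e-11*I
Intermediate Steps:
T = 1/1601036 ≈ 6.2460e-7
U = I*sqrt(1442774740176551497)/800518 (U = sqrt(-2251419 + 1/1601036) = sqrt(-3604602870083/1601036) = I*sqrt(1442774740176551497)/800518 ≈ 1500.5*I)
Q = -2546220 + I*sqrt(1442774740176551497)/800518 (Q = I*sqrt(1442774740176551497)/800518 - 2546220 = -2546220 + I*sqrt(1442774740176551497)/800518 ≈ -2.5462e+6 + 1500.5*I)
1/(-5411*357 + Q) = 1/(-5411*357 + (-2546220 + I*sqrt(1442774740176551497)/800518)) = 1/(-1931727 + (-2546220 + I*sqrt(1442774740176551497)/800518)) = 1/(-4477947 + I*sqrt(1442774740176551497)/800518)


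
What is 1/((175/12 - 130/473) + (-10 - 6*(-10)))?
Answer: 5676/365015 ≈ 0.015550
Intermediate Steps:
1/((175/12 - 130/473) + (-10 - 6*(-10))) = 1/((175*(1/12) - 130*1/473) + (-10 + 60)) = 1/((175/12 - 130/473) + 50) = 1/(81215/5676 + 50) = 1/(365015/5676) = 5676/365015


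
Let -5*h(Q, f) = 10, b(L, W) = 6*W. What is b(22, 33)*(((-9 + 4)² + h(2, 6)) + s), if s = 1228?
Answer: 247698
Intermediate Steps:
h(Q, f) = -2 (h(Q, f) = -⅕*10 = -2)
b(22, 33)*(((-9 + 4)² + h(2, 6)) + s) = (6*33)*(((-9 + 4)² - 2) + 1228) = 198*(((-5)² - 2) + 1228) = 198*((25 - 2) + 1228) = 198*(23 + 1228) = 198*1251 = 247698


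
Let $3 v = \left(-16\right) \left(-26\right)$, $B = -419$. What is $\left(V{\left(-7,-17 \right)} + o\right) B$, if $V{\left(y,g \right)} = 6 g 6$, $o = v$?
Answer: $\frac{594980}{3} \approx 1.9833 \cdot 10^{5}$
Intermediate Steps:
$v = \frac{416}{3}$ ($v = \frac{\left(-16\right) \left(-26\right)}{3} = \frac{1}{3} \cdot 416 = \frac{416}{3} \approx 138.67$)
$o = \frac{416}{3} \approx 138.67$
$V{\left(y,g \right)} = 36 g$
$\left(V{\left(-7,-17 \right)} + o\right) B = \left(36 \left(-17\right) + \frac{416}{3}\right) \left(-419\right) = \left(-612 + \frac{416}{3}\right) \left(-419\right) = \left(- \frac{1420}{3}\right) \left(-419\right) = \frac{594980}{3}$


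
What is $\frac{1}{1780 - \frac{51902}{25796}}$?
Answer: $\frac{12898}{22932489} \approx 0.00056243$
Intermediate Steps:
$\frac{1}{1780 - \frac{51902}{25796}} = \frac{1}{1780 - \frac{25951}{12898}} = \frac{1}{\frac{22932489}{12898}} = \frac{12898}{22932489}$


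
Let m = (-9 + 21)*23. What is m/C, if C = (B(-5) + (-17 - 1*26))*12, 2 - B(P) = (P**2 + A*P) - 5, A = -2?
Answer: -23/71 ≈ -0.32394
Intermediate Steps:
B(P) = 7 - P**2 + 2*P (B(P) = 2 - ((P**2 - 2*P) - 5) = 2 - (-5 + P**2 - 2*P) = 2 + (5 - P**2 + 2*P) = 7 - P**2 + 2*P)
m = 276 (m = 12*23 = 276)
C = -852 (C = ((7 - 1*(-5)**2 + 2*(-5)) + (-17 - 1*26))*12 = ((7 - 1*25 - 10) + (-17 - 26))*12 = ((7 - 25 - 10) - 43)*12 = (-28 - 43)*12 = -71*12 = -852)
m/C = 276/(-852) = 276*(-1/852) = -23/71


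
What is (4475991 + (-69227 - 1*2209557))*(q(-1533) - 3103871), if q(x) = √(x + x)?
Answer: -6819847088297 + 2197207*I*√3066 ≈ -6.8198e+12 + 1.2166e+8*I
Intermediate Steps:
q(x) = √2*√x (q(x) = √(2*x) = √2*√x)
(4475991 + (-69227 - 1*2209557))*(q(-1533) - 3103871) = (4475991 + (-69227 - 1*2209557))*(√2*√(-1533) - 3103871) = (4475991 + (-69227 - 2209557))*(√2*(I*√1533) - 3103871) = (4475991 - 2278784)*(I*√3066 - 3103871) = 2197207*(-3103871 + I*√3066) = -6819847088297 + 2197207*I*√3066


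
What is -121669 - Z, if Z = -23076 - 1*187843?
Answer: 89250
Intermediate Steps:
Z = -210919 (Z = -23076 - 187843 = -210919)
-121669 - Z = -121669 - 1*(-210919) = -121669 + 210919 = 89250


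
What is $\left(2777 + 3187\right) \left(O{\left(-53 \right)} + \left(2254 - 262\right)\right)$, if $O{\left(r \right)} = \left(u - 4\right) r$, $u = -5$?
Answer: $14725116$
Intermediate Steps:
$O{\left(r \right)} = - 9 r$ ($O{\left(r \right)} = \left(-5 - 4\right) r = - 9 r$)
$\left(2777 + 3187\right) \left(O{\left(-53 \right)} + \left(2254 - 262\right)\right) = \left(2777 + 3187\right) \left(\left(-9\right) \left(-53\right) + \left(2254 - 262\right)\right) = 5964 \left(477 + 1992\right) = 5964 \cdot 2469 = 14725116$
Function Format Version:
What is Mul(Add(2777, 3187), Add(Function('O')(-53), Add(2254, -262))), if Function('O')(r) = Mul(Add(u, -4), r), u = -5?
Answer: 14725116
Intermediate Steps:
Function('O')(r) = Mul(-9, r) (Function('O')(r) = Mul(Add(-5, -4), r) = Mul(-9, r))
Mul(Add(2777, 3187), Add(Function('O')(-53), Add(2254, -262))) = Mul(Add(2777, 3187), Add(Mul(-9, -53), Add(2254, -262))) = Mul(5964, Add(477, 1992)) = Mul(5964, 2469) = 14725116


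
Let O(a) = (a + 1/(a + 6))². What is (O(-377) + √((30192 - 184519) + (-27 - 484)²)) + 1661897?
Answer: 248308222401/137641 + 3*√11866 ≈ 1.8044e+6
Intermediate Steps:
O(a) = (a + 1/(6 + a))²
(O(-377) + √((30192 - 184519) + (-27 - 484)²)) + 1661897 = ((1 + (-377)² + 6*(-377))²/(6 - 377)² + √((30192 - 184519) + (-27 - 484)²)) + 1661897 = ((1 + 142129 - 2262)²/(-371)² + √(-154327 + (-511)²)) + 1661897 = ((1/137641)*139868² + √(-154327 + 261121)) + 1661897 = ((1/137641)*19563057424 + √106794) + 1661897 = (19563057424/137641 + 3*√11866) + 1661897 = 248308222401/137641 + 3*√11866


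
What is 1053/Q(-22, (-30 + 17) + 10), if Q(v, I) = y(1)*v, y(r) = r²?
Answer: -1053/22 ≈ -47.864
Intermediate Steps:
Q(v, I) = v (Q(v, I) = 1²*v = 1*v = v)
1053/Q(-22, (-30 + 17) + 10) = 1053/(-22) = 1053*(-1/22) = -1053/22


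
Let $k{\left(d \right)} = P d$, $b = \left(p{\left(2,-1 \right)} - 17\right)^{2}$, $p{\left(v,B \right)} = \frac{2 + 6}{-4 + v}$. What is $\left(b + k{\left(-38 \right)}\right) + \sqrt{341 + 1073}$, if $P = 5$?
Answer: $251 + \sqrt{1414} \approx 288.6$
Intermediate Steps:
$p{\left(v,B \right)} = \frac{8}{-4 + v}$
$b = 441$ ($b = \left(\frac{8}{-4 + 2} - 17\right)^{2} = \left(\frac{8}{-2} - 17\right)^{2} = \left(8 \left(- \frac{1}{2}\right) - 17\right)^{2} = \left(-4 - 17\right)^{2} = \left(-21\right)^{2} = 441$)
$k{\left(d \right)} = 5 d$
$\left(b + k{\left(-38 \right)}\right) + \sqrt{341 + 1073} = \left(441 + 5 \left(-38\right)\right) + \sqrt{341 + 1073} = \left(441 - 190\right) + \sqrt{1414} = 251 + \sqrt{1414}$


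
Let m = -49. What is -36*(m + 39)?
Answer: 360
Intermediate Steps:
-36*(m + 39) = -36*(-49 + 39) = -36*(-10) = 360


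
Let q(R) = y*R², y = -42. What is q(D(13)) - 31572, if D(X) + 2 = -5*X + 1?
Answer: -214524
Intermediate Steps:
D(X) = -1 - 5*X (D(X) = -2 + (-5*X + 1) = -2 + (1 - 5*X) = -1 - 5*X)
q(R) = -42*R²
q(D(13)) - 31572 = -42*(-1 - 5*13)² - 31572 = -42*(-1 - 65)² - 31572 = -42*(-66)² - 31572 = -42*4356 - 31572 = -182952 - 31572 = -214524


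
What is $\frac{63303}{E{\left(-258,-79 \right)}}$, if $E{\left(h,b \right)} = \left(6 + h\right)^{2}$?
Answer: $\frac{21101}{21168} \approx 0.99683$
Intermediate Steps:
$\frac{63303}{E{\left(-258,-79 \right)}} = \frac{63303}{\left(6 - 258\right)^{2}} = \frac{63303}{\left(-252\right)^{2}} = \frac{63303}{63504} = 63303 \cdot \frac{1}{63504} = \frac{21101}{21168}$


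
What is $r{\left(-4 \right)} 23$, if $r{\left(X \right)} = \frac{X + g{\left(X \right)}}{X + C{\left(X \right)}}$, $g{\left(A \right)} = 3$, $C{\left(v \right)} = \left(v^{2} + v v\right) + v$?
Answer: $- \frac{23}{24} \approx -0.95833$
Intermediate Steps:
$C{\left(v \right)} = v + 2 v^{2}$ ($C{\left(v \right)} = \left(v^{2} + v^{2}\right) + v = 2 v^{2} + v = v + 2 v^{2}$)
$r{\left(X \right)} = \frac{3 + X}{X + X \left(1 + 2 X\right)}$ ($r{\left(X \right)} = \frac{X + 3}{X + X \left(1 + 2 X\right)} = \frac{3 + X}{X + X \left(1 + 2 X\right)}$)
$r{\left(-4 \right)} 23 = \frac{3 - 4}{2 \left(-4\right) \left(1 - 4\right)} 23 = \frac{1}{2} \left(- \frac{1}{4}\right) \frac{1}{-3} \left(-1\right) 23 = \frac{1}{2} \left(- \frac{1}{4}\right) \left(- \frac{1}{3}\right) \left(-1\right) 23 = \left(- \frac{1}{24}\right) 23 = - \frac{23}{24}$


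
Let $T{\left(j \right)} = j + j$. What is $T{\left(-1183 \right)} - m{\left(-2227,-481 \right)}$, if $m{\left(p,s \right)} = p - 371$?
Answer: $232$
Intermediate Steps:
$m{\left(p,s \right)} = -371 + p$ ($m{\left(p,s \right)} = p - 371 = -371 + p$)
$T{\left(j \right)} = 2 j$
$T{\left(-1183 \right)} - m{\left(-2227,-481 \right)} = 2 \left(-1183\right) - \left(-371 - 2227\right) = -2366 - -2598 = -2366 + 2598 = 232$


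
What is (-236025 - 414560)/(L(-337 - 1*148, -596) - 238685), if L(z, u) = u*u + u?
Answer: -130117/23187 ≈ -5.6116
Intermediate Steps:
L(z, u) = u + u**2 (L(z, u) = u**2 + u = u + u**2)
(-236025 - 414560)/(L(-337 - 1*148, -596) - 238685) = (-236025 - 414560)/(-596*(1 - 596) - 238685) = -650585/(-596*(-595) - 238685) = -650585/(354620 - 238685) = -650585/115935 = -650585*1/115935 = -130117/23187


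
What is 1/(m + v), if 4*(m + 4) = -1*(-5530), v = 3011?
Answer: 2/8779 ≈ 0.00022782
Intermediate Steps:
m = 2757/2 (m = -4 + (-1*(-5530))/4 = -4 + (¼)*5530 = -4 + 2765/2 = 2757/2 ≈ 1378.5)
1/(m + v) = 1/(2757/2 + 3011) = 1/(8779/2) = 2/8779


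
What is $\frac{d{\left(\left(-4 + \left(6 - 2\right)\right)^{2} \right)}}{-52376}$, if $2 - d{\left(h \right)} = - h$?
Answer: $- \frac{1}{26188} \approx -3.8185 \cdot 10^{-5}$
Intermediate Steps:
$d{\left(h \right)} = 2 + h$ ($d{\left(h \right)} = 2 - - h = 2 + h$)
$\frac{d{\left(\left(-4 + \left(6 - 2\right)\right)^{2} \right)}}{-52376} = \frac{2 + \left(-4 + \left(6 - 2\right)\right)^{2}}{-52376} = \left(2 + \left(-4 + 4\right)^{2}\right) \left(- \frac{1}{52376}\right) = \left(2 + 0^{2}\right) \left(- \frac{1}{52376}\right) = \left(2 + 0\right) \left(- \frac{1}{52376}\right) = 2 \left(- \frac{1}{52376}\right) = - \frac{1}{26188}$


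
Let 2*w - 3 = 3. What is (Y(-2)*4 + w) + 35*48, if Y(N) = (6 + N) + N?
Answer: 1691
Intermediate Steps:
Y(N) = 6 + 2*N
w = 3 (w = 3/2 + (½)*3 = 3/2 + 3/2 = 3)
(Y(-2)*4 + w) + 35*48 = ((6 + 2*(-2))*4 + 3) + 35*48 = ((6 - 4)*4 + 3) + 1680 = (2*4 + 3) + 1680 = (8 + 3) + 1680 = 11 + 1680 = 1691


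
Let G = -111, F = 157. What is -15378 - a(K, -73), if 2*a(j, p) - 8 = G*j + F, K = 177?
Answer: -5637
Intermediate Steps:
a(j, p) = 165/2 - 111*j/2 (a(j, p) = 4 + (-111*j + 157)/2 = 4 + (157 - 111*j)/2 = 4 + (157/2 - 111*j/2) = 165/2 - 111*j/2)
-15378 - a(K, -73) = -15378 - (165/2 - 111/2*177) = -15378 - (165/2 - 19647/2) = -15378 - 1*(-9741) = -15378 + 9741 = -5637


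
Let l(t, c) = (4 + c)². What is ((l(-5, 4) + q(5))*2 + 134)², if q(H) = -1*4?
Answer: 64516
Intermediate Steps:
q(H) = -4
((l(-5, 4) + q(5))*2 + 134)² = (((4 + 4)² - 4)*2 + 134)² = ((8² - 4)*2 + 134)² = ((64 - 4)*2 + 134)² = (60*2 + 134)² = (120 + 134)² = 254² = 64516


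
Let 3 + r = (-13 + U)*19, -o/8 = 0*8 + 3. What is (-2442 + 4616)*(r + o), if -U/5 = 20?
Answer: -4726276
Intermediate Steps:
U = -100 (U = -5*20 = -100)
o = -24 (o = -8*(0*8 + 3) = -8*(0 + 3) = -8*3 = -24)
r = -2150 (r = -3 + (-13 - 100)*19 = -3 - 113*19 = -3 - 2147 = -2150)
(-2442 + 4616)*(r + o) = (-2442 + 4616)*(-2150 - 24) = 2174*(-2174) = -4726276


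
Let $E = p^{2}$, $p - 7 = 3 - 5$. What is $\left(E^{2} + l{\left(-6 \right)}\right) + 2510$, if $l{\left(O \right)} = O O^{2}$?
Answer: $2919$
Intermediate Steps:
$p = 5$ ($p = 7 + \left(3 - 5\right) = 7 - 2 = 5$)
$l{\left(O \right)} = O^{3}$
$E = 25$ ($E = 5^{2} = 25$)
$\left(E^{2} + l{\left(-6 \right)}\right) + 2510 = \left(25^{2} + \left(-6\right)^{3}\right) + 2510 = \left(625 - 216\right) + 2510 = 409 + 2510 = 2919$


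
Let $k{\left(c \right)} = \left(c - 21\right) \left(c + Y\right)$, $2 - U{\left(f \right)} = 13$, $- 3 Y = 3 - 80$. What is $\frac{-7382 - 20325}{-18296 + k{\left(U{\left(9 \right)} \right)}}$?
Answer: $\frac{83121}{56296} \approx 1.4765$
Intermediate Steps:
$Y = \frac{77}{3}$ ($Y = - \frac{3 - 80}{3} = \left(- \frac{1}{3}\right) \left(-77\right) = \frac{77}{3} \approx 25.667$)
$U{\left(f \right)} = -11$ ($U{\left(f \right)} = 2 - 13 = -11$)
$k{\left(c \right)} = \left(-21 + c\right) \left(\frac{77}{3} + c\right)$ ($k{\left(c \right)} = \left(c - 21\right) \left(c + \frac{77}{3}\right) = \left(-21 + c\right) \left(\frac{77}{3} + c\right)$)
$\frac{-7382 - 20325}{-18296 + k{\left(U{\left(9 \right)} \right)}} = \frac{-7382 - 20325}{-18296 + \left(-539 + \left(-11\right)^{2} + \frac{14}{3} \left(-11\right)\right)} = - \frac{27707}{-18296 - \frac{1408}{3}} = - \frac{27707}{- \frac{56296}{3}} = \left(-27707\right) \left(- \frac{3}{56296}\right) = \frac{83121}{56296}$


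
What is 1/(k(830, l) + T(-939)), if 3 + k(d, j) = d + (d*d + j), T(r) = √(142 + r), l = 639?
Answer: 690366/476605214753 - I*√797/476605214753 ≈ 1.4485e-6 - 5.9234e-11*I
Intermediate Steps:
k(d, j) = -3 + d + j + d² (k(d, j) = -3 + (d + (d*d + j)) = -3 + (d + (d² + j)) = -3 + (d + (j + d²)) = -3 + (d + j + d²) = -3 + d + j + d²)
1/(k(830, l) + T(-939)) = 1/((-3 + 830 + 639 + 830²) + √(142 - 939)) = 1/((-3 + 830 + 639 + 688900) + √(-797)) = 1/(690366 + I*√797)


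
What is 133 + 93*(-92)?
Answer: -8423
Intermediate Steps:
133 + 93*(-92) = 133 - 8556 = -8423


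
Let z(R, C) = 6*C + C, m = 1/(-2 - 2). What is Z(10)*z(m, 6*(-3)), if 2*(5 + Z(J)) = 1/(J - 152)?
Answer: 89523/142 ≈ 630.44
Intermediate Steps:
Z(J) = -5 + 1/(2*(-152 + J)) (Z(J) = -5 + 1/(2*(J - 152)) = -5 + 1/(2*(-152 + J)))
m = -1/4 (m = 1/(-4) = -1/4 ≈ -0.25000)
z(R, C) = 7*C
Z(10)*z(m, 6*(-3)) = ((1521 - 10*10)/(2*(-152 + 10)))*(7*(6*(-3))) = ((1/2)*(1521 - 100)/(-142))*(7*(-18)) = ((1/2)*(-1/142)*1421)*(-126) = -1421/284*(-126) = 89523/142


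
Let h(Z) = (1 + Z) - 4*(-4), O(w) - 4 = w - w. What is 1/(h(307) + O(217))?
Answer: 1/328 ≈ 0.0030488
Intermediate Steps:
O(w) = 4 (O(w) = 4 + (w - w) = 4 + 0 = 4)
h(Z) = 17 + Z (h(Z) = (1 + Z) + 16 = 17 + Z)
1/(h(307) + O(217)) = 1/((17 + 307) + 4) = 1/(324 + 4) = 1/328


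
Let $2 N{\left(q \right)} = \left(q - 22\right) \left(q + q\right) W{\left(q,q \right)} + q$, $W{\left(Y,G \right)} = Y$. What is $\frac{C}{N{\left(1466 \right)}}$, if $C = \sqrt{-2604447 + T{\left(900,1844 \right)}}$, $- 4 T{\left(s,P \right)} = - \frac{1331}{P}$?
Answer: $\frac{i \sqrt{8855994280601}}{5722636402468} \approx 5.2002 \cdot 10^{-7} i$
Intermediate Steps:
$T{\left(s,P \right)} = \frac{1331}{4 P}$ ($T{\left(s,P \right)} = - \frac{\left(-1331\right) \frac{1}{P}}{4} = \frac{1331}{4 P}$)
$C = \frac{i \sqrt{8855994280601}}{1844}$ ($C = \sqrt{-2604447 + \frac{1331}{4 \cdot 1844}} = \sqrt{-2604447 + \frac{1331}{4} \cdot \frac{1}{1844}} = \sqrt{-2604447 + \frac{1331}{7376}} = \sqrt{- \frac{19210399741}{7376}} = \frac{i \sqrt{8855994280601}}{1844} \approx 1613.8 i$)
$N{\left(q \right)} = \frac{q}{2} + q^{2} \left(-22 + q\right)$ ($N{\left(q \right)} = \frac{\left(q - 22\right) \left(q + q\right) q + q}{2} = \frac{\left(-22 + q\right) 2 q q + q}{2} = \frac{2 q \left(-22 + q\right) q + q}{2} = \frac{2 q^{2} \left(-22 + q\right) + q}{2} = \frac{q + 2 q^{2} \left(-22 + q\right)}{2} = \frac{q}{2} + q^{2} \left(-22 + q\right)$)
$\frac{C}{N{\left(1466 \right)}} = \frac{\frac{1}{1844} i \sqrt{8855994280601}}{1466 \left(\frac{1}{2} + 1466^{2} - 32252\right)} = \frac{\frac{1}{1844} i \sqrt{8855994280601}}{1466 \left(\frac{1}{2} + 2149156 - 32252\right)} = \frac{\frac{1}{1844} i \sqrt{8855994280601}}{1466 \cdot \frac{4233809}{2}} = \frac{\frac{1}{1844} i \sqrt{8855994280601}}{3103381997} = \frac{i \sqrt{8855994280601}}{1844} \cdot \frac{1}{3103381997} = \frac{i \sqrt{8855994280601}}{5722636402468}$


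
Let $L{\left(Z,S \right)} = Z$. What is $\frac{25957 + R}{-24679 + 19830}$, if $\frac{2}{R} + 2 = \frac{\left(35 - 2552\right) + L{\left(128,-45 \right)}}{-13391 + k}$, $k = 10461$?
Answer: $- \frac{90090887}{16830879} \approx -5.3527$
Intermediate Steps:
$R = - \frac{5860}{3471}$ ($R = \frac{2}{-2 + \frac{\left(35 - 2552\right) + 128}{-13391 + 10461}} = \frac{2}{-2 + \frac{\left(35 - 2552\right) + 128}{-2930}} = \frac{2}{-2 + \left(-2517 + 128\right) \left(- \frac{1}{2930}\right)} = \frac{2}{-2 - - \frac{2389}{2930}} = \frac{2}{-2 + \frac{2389}{2930}} = \frac{2}{- \frac{3471}{2930}} = 2 \left(- \frac{2930}{3471}\right) = - \frac{5860}{3471} \approx -1.6883$)
$\frac{25957 + R}{-24679 + 19830} = \frac{25957 - \frac{5860}{3471}}{-24679 + 19830} = \frac{90090887}{3471 \left(-4849\right)} = \frac{90090887}{3471} \left(- \frac{1}{4849}\right) = - \frac{90090887}{16830879}$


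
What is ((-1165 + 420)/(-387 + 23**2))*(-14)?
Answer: 5215/71 ≈ 73.451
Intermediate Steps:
((-1165 + 420)/(-387 + 23**2))*(-14) = -745/(-387 + 529)*(-14) = -745/142*(-14) = 5215/71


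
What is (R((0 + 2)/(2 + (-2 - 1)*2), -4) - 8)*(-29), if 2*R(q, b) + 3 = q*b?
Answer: 493/2 ≈ 246.50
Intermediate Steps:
R(q, b) = -3/2 + b*q/2 (R(q, b) = -3/2 + (q*b)/2 = -3/2 + (b*q)/2 = -3/2 + b*q/2)
(R((0 + 2)/(2 + (-2 - 1)*2), -4) - 8)*(-29) = ((-3/2 + (1/2)*(-4)*((0 + 2)/(2 + (-2 - 1)*2))) - 8)*(-29) = ((-3/2 + (1/2)*(-4)*(2/(2 - 3*2))) - 8)*(-29) = ((-3/2 + (1/2)*(-4)*(2/(2 - 6))) - 8)*(-29) = ((-3/2 + (1/2)*(-4)*(2/(-4))) - 8)*(-29) = ((-3/2 + (1/2)*(-4)*(2*(-1/4))) - 8)*(-29) = ((-3/2 + (1/2)*(-4)*(-1/2)) - 8)*(-29) = ((-3/2 + 1) - 8)*(-29) = (-1/2 - 8)*(-29) = -17/2*(-29) = 493/2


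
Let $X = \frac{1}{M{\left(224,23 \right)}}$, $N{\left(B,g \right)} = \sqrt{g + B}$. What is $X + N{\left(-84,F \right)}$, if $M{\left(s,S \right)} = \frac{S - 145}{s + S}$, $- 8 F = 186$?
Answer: $- \frac{247}{122} + \frac{i \sqrt{429}}{2} \approx -2.0246 + 10.356 i$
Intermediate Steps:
$F = - \frac{93}{4}$ ($F = \left(- \frac{1}{8}\right) 186 = - \frac{93}{4} \approx -23.25$)
$N{\left(B,g \right)} = \sqrt{B + g}$
$M{\left(s,S \right)} = \frac{-145 + S}{S + s}$
$X = - \frac{247}{122}$ ($X = \frac{1}{\frac{1}{23 + 224} \left(-145 + 23\right)} = \frac{1}{\frac{1}{247} \left(-122\right)} = \frac{1}{- \frac{122}{247}} = - \frac{247}{122} \approx -2.0246$)
$X + N{\left(-84,F \right)} = - \frac{247}{122} + \sqrt{-84 - \frac{93}{4}} = - \frac{247}{122} + \sqrt{- \frac{429}{4}} = - \frac{247}{122} + \frac{i \sqrt{429}}{2}$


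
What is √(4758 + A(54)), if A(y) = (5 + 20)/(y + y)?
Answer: √1541667/18 ≈ 68.980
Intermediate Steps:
A(y) = 25/(2*y) (A(y) = 25/((2*y)) = 25*(1/(2*y)) = 25/(2*y))
√(4758 + A(54)) = √(4758 + (25/2)/54) = √(4758 + (25/2)*(1/54)) = √(4758 + 25/108) = √(513889/108) = √1541667/18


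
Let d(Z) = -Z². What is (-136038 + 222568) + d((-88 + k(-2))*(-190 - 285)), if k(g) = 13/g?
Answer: -8059204505/4 ≈ -2.0148e+9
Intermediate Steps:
(-136038 + 222568) + d((-88 + k(-2))*(-190 - 285)) = (-136038 + 222568) - ((-88 + 13/(-2))*(-190 - 285))² = 86530 - ((-88 + 13*(-½))*(-475))² = 86530 - ((-88 - 13/2)*(-475))² = 86530 - (-189/2*(-475))² = 86530 - (89775/2)² = 86530 - 1*8059550625/4 = 86530 - 8059550625/4 = -8059204505/4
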